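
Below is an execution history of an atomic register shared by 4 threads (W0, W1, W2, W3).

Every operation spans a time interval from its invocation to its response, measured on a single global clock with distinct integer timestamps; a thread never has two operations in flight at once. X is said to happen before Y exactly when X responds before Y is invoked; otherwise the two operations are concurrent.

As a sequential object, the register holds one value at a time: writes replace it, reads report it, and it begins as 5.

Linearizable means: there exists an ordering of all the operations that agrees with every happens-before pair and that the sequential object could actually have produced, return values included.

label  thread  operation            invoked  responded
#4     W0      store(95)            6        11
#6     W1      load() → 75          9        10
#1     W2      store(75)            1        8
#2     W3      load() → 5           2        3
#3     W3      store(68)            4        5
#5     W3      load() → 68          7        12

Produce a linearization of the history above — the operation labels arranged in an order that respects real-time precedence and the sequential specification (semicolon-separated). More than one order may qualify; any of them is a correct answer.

1. #2 load() → 5, leaving value 5
2. #3 store(68), leaving value 68
3. #5 load() → 68, leaving value 68
4. #1 store(75), leaving value 75
5. #6 load() → 75, leaving value 75
6. #4 store(95), leaving value 95

#2; #3; #5; #1; #6; #4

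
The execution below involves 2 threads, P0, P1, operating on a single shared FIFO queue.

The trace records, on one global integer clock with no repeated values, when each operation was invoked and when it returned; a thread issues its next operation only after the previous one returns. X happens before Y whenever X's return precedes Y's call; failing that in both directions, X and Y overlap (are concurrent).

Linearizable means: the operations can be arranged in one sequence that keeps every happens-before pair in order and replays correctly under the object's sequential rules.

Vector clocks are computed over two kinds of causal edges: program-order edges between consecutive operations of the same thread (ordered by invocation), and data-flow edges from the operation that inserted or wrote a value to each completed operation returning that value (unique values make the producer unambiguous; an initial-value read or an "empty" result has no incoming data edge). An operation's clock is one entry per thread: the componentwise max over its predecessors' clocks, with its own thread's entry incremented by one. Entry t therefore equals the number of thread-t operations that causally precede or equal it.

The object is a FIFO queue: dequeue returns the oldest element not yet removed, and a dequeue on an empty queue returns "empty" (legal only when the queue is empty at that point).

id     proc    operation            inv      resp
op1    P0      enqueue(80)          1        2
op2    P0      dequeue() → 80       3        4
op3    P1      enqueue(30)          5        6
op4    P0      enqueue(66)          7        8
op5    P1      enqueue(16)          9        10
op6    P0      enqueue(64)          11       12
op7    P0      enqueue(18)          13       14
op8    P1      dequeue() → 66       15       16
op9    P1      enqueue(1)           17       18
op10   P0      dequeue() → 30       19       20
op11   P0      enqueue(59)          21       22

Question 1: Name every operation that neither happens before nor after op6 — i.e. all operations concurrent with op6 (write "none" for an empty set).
Answer: none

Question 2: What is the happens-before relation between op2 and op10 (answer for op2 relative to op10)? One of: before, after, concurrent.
Answer: before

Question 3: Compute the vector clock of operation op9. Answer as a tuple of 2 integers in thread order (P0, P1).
Answer: (3, 4)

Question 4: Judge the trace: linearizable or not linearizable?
through event 15 a valid linearization exists; event 16 (op8 responding at time 16) ends that
exhaustive check: the 8 completed FIFO queue ops admit one real-time order; illegal
take op1, op2, op3, op4, op5, op6, op7, op8: step 8 already fails, because op8 dequeue() → 66 cannot occur there

not linearizable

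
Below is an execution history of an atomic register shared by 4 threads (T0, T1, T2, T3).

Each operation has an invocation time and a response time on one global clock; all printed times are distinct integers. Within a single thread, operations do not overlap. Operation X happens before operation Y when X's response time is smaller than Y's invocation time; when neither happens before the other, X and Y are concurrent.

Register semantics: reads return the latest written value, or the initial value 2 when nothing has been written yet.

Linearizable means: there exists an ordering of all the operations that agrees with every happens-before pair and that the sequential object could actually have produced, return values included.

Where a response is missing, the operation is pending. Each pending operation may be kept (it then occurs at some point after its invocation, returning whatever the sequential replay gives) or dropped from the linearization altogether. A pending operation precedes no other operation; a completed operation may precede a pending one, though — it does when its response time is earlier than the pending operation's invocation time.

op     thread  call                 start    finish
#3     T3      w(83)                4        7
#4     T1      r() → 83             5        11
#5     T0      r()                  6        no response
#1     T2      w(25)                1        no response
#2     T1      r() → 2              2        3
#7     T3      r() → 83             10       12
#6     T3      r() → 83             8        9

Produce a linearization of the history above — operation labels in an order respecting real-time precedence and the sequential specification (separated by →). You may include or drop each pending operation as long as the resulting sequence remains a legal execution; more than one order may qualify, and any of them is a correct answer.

1. #2 r() → 2, leaving value 2
2. #1 w(25) (pending, included), leaving value 25
3. #3 w(83), leaving value 83
4. #4 r() → 83, leaving value 83
5. #5 r() (pending, included), leaving value 83
6. #6 r() → 83, leaving value 83
7. #7 r() → 83, leaving value 83

#2 → #1 → #3 → #4 → #5 → #6 → #7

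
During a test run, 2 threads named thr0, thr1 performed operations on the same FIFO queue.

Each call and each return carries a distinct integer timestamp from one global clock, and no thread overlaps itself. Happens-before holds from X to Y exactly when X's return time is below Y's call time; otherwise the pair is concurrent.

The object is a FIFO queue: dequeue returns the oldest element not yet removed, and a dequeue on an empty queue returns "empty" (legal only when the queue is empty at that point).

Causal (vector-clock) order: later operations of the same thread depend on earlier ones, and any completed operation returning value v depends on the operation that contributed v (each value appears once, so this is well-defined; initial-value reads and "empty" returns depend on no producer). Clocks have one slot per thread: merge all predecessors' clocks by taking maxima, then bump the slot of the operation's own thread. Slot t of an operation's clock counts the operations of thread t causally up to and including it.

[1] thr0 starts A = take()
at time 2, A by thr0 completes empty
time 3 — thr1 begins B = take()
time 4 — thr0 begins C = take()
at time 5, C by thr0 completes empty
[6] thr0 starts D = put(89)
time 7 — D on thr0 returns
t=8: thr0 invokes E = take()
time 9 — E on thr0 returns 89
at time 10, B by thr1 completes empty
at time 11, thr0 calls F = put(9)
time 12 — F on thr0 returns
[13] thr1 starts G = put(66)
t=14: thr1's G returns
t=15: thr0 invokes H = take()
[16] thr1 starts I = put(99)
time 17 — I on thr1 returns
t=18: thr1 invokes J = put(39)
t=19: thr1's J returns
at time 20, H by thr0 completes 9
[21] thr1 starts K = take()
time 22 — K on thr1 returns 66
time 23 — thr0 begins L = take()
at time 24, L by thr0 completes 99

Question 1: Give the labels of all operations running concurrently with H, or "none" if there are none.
Answer: I, J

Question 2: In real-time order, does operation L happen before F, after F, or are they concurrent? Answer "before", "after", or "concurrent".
Answer: after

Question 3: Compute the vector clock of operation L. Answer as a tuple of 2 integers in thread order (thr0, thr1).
Answer: (7, 3)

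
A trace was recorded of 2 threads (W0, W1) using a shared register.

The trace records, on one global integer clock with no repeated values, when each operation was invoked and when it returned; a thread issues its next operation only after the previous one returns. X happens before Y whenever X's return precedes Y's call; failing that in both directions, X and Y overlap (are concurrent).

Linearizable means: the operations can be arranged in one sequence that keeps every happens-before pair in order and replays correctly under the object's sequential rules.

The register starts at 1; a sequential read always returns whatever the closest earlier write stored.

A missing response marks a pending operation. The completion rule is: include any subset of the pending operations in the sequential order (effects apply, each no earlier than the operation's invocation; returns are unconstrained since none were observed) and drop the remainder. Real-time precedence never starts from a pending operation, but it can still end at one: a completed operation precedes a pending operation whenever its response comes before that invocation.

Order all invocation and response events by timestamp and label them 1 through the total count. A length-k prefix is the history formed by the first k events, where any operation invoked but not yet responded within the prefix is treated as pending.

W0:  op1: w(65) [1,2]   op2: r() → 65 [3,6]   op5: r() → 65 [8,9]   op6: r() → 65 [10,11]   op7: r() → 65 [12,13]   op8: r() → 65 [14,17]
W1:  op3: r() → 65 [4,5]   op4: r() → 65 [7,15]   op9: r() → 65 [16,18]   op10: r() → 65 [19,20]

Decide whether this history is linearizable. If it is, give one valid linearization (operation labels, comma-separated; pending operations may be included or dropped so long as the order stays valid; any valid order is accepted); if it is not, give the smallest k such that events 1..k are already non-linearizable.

after step 1 (op1 w(65)): value 65
after step 2 (op2 r() → 65): value 65
after step 3 (op3 r() → 65): value 65
after step 4 (op4 r() → 65): value 65
after step 5 (op5 r() → 65): value 65
after step 6 (op6 r() → 65): value 65
after step 7 (op7 r() → 65): value 65
after step 8 (op8 r() → 65): value 65
after step 9 (op9 r() → 65): value 65
after step 10 (op10 r() → 65): value 65

linearizable — witness: op1, op2, op3, op4, op5, op6, op7, op8, op9, op10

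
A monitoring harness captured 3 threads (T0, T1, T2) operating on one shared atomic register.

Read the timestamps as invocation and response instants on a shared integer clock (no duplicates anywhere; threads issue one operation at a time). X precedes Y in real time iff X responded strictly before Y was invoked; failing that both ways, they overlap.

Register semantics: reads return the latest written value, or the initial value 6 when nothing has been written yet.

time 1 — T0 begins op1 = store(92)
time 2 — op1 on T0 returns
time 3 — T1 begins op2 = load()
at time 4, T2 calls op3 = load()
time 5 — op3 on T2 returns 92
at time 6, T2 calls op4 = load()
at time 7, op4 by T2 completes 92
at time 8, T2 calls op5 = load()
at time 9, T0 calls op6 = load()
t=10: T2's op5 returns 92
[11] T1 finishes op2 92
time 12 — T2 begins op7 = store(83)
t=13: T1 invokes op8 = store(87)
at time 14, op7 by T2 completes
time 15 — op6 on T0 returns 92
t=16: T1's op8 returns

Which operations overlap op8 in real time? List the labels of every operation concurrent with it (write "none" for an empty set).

op6, op7

op8 runs from 13 to 16; window-overlapping ops are concurrent
op1 [1,2]: before
op2 [3,11]: before
op3 [4,5]: before
op4 [6,7]: before
op5 [8,10]: before
op6 [9,15]: concurrent
op7 [12,14]: concurrent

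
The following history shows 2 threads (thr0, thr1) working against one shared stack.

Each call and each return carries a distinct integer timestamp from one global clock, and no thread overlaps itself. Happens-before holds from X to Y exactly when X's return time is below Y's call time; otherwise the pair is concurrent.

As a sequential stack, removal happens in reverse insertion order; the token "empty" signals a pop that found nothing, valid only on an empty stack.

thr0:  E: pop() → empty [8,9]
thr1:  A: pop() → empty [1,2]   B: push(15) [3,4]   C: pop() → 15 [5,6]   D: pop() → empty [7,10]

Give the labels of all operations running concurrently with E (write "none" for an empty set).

overlap test against E [8,9]: concurrent iff the interval meets 8..9
A [1,2]: before
B [3,4]: before
C [5,6]: before
D [7,10]: concurrent

D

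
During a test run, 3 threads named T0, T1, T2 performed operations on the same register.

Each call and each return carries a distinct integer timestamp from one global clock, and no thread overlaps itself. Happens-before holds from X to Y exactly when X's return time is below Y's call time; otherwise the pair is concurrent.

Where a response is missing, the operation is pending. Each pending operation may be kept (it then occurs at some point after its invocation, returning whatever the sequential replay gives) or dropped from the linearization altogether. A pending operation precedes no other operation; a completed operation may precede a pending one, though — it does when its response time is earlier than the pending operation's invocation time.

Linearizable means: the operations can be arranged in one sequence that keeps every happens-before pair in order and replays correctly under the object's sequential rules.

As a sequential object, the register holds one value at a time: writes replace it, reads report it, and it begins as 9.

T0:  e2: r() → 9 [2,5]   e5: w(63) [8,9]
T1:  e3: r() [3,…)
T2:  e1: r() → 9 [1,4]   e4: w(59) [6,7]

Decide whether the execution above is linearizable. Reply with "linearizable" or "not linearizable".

linearizable

a witness: e1, e2, e3, e4, e5
step 1: e1 r() → 9 — value 9
step 2: e2 r() → 9 — value 9
step 3: e3 r() (pending, included) — value 9
step 4: e4 w(59) — value 59
step 5: e5 w(63) — value 63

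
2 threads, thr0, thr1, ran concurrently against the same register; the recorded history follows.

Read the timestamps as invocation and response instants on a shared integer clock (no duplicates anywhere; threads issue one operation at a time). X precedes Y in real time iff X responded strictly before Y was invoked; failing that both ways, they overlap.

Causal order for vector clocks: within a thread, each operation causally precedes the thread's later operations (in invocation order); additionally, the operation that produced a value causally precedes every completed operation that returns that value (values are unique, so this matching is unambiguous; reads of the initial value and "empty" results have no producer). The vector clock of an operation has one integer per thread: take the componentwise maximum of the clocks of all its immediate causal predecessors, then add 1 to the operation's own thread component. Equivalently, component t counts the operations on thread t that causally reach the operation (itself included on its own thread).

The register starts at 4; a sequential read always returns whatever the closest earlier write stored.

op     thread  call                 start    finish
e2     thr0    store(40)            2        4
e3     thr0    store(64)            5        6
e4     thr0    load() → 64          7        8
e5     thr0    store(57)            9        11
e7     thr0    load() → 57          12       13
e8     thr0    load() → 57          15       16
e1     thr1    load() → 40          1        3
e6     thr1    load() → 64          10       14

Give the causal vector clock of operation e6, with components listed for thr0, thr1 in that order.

invoked at 2, e2 has no predecessors; its own thr0 bump gives (1, 0)
invoked at 1, e1 merges VC(e2)=(1, 0) and bumps thr1's slot → (1, 1)
invoked at 5, e3 merges VC(e2)=(1, 0) and bumps thr0's slot → (2, 0)
invoked at 7, e4 merges VC(e3)=(2, 0) and bumps thr0's slot → (3, 0)
invoked at 10, e6 merges VC(e1)=(1, 1), VC(e3)=(2, 0) and bumps thr1's slot → (2, 2)
invoked at 9, e5 merges VC(e4)=(3, 0) and bumps thr0's slot → (4, 0)
invoked at 12, e7 merges VC(e5)=(4, 0) and bumps thr0's slot → (5, 0)
invoked at 15, e8 merges VC(e5)=(4, 0), VC(e7)=(5, 0) and bumps thr0's slot → (6, 0)
target: VC(e6) = (2, 2)

(2, 2)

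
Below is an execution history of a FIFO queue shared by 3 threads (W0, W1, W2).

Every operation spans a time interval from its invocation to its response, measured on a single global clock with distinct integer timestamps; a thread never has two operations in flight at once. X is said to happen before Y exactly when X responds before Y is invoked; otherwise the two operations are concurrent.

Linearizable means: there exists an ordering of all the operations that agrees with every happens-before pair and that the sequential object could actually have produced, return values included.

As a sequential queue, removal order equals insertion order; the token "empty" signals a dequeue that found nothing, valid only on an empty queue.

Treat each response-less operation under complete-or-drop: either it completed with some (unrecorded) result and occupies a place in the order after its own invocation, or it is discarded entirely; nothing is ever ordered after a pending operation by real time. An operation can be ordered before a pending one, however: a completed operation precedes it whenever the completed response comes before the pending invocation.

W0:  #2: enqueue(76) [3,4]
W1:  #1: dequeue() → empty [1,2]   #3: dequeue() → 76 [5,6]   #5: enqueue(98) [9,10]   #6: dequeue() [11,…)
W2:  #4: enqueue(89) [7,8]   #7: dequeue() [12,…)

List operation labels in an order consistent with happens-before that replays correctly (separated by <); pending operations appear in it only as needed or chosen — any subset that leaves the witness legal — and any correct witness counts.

#1 < #2 < #3 < #4 < #5

step 1: #1 dequeue() → empty — queue <>
step 2: #2 enqueue(76) — queue <76>
step 3: #3 dequeue() → 76 — queue <>
step 4: #4 enqueue(89) — queue <89>
step 5: #5 enqueue(98) — queue <89,98>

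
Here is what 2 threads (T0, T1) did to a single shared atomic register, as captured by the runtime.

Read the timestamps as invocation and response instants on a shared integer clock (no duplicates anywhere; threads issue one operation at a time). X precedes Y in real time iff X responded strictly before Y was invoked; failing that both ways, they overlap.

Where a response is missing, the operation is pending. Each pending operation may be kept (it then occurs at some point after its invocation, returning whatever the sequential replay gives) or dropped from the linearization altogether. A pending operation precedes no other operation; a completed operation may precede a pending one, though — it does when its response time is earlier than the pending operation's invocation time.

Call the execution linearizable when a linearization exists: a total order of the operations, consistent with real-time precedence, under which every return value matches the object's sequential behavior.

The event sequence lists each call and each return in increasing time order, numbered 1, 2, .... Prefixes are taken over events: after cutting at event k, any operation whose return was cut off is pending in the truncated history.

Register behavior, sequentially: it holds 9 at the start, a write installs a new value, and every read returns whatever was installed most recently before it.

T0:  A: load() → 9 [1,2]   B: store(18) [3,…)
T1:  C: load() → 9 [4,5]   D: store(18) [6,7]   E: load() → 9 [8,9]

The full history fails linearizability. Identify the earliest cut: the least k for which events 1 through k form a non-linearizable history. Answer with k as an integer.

events 1..8 are still linearizable — one witness is A, C, B, D:
after step 1 (A load() → 9): value 9
after step 2 (C load() → 9): value 9
after step 3 (B store(18) (pending, included)): value 18
after step 4 (D store(18)): value 18
include event 9 — E responding at 9 — and every candidate order breaks
no completion choice of the 1 pending operation (B) rescues it — every subset was tried
e.g. A, C, D, E (pending dropped): illegal at step 4, since E load() → 9 cannot apply there

9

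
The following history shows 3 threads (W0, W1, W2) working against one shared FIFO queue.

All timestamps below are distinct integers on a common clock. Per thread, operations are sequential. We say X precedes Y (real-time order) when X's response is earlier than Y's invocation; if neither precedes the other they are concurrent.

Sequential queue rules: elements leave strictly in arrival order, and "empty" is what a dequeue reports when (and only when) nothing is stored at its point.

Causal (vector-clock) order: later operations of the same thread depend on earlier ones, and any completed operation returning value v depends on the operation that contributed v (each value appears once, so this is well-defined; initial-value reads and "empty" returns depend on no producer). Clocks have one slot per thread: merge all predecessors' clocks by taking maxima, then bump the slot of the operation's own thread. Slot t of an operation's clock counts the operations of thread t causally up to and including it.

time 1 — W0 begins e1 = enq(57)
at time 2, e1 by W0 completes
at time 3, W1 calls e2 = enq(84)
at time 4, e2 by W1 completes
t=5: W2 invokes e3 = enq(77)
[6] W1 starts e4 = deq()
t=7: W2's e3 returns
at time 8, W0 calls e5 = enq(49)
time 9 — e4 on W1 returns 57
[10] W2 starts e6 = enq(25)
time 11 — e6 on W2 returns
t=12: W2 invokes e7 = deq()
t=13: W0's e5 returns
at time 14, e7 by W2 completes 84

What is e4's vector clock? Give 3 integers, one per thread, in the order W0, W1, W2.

(1, 2, 0)

root op e3, invoked 5: fresh clock plus W2's own tick → (0, 0, 1)
root op e2, invoked 3: fresh clock plus W1's own tick → (0, 1, 0)
root op e1, invoked 1: fresh clock plus W0's own tick → (1, 0, 0)
e6 (invocation 10): componentwise max over VC(e3)=(0, 0, 1), +1 at W2, giving (0, 0, 2)
e5 (invocation 8): componentwise max over VC(e1)=(1, 0, 0), +1 at W0, giving (2, 0, 0)
e4 (invocation 6): componentwise max over VC(e1)=(1, 0, 0), VC(e2)=(0, 1, 0), +1 at W1, giving (1, 2, 0)
e7 (invocation 12): componentwise max over VC(e2)=(0, 1, 0), VC(e6)=(0, 0, 2), +1 at W2, giving (0, 1, 3)
target: VC(e4) = (1, 2, 0)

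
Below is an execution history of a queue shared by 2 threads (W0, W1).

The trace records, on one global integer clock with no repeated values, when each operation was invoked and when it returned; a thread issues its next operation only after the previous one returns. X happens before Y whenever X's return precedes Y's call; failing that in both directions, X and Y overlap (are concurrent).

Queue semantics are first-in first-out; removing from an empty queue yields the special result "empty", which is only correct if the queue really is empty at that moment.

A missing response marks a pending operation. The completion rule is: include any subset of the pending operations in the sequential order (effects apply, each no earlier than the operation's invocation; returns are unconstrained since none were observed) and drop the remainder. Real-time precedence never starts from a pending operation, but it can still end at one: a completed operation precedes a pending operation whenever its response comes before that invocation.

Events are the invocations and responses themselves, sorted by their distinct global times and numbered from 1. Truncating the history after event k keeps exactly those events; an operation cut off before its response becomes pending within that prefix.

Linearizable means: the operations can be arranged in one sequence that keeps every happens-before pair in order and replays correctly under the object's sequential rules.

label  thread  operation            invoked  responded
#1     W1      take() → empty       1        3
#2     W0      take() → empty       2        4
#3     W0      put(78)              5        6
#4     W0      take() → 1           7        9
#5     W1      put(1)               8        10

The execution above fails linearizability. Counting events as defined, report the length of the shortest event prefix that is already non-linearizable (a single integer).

9

one valid order for events 1..8 is #1, #2, #3:
step 1: #1 take() → empty — queue <>
step 2: #2 take() → empty — queue <>
step 3: #3 put(78) — queue <78>
once event 9 joins (#4's response, time 9), exhaustive search finds no witness
include/drop combinations of the 1 pending operation (#5) were all tried; none helps
sample order #1, #2, #3, #4 (pending dropped) stalls at step 4 — #4 take() → 1 has no legal effect
sample order #2, #1, #3, #4 (pending dropped) stalls at step 4 — #4 take() → 1 has no legal effect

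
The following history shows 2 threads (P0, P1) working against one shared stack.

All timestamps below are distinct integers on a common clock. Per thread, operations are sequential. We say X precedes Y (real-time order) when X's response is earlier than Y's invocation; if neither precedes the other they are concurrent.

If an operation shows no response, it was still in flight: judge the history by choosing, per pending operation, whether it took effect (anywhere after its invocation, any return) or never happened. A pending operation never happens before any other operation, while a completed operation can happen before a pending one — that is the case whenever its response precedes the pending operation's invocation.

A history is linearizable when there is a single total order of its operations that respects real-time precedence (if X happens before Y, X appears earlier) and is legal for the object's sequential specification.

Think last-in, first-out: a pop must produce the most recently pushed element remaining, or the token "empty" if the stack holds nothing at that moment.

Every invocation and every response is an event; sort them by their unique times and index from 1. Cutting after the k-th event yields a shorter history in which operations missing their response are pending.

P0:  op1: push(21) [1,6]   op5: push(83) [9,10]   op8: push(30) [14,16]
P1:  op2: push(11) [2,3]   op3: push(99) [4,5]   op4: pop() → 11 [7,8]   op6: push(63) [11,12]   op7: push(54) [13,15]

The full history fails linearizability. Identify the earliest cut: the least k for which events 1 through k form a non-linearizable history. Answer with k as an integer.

8

a valid linearization of events 1..7 exists, for instance op1, op2, op3:
step 1: op1 push(21) — stack <21>
step 2: op2 push(11) — stack <21,11>
step 3: op3 push(99) — stack <21,11,99>
at event 8 (op4's time-8 response) nothing linearizes any more
for example op1, op2, op3, op4 fails at step 4: op4 pop() → 11 is not legal there
for example op2, op1, op3, op4 fails at step 4: op4 pop() → 11 is not legal there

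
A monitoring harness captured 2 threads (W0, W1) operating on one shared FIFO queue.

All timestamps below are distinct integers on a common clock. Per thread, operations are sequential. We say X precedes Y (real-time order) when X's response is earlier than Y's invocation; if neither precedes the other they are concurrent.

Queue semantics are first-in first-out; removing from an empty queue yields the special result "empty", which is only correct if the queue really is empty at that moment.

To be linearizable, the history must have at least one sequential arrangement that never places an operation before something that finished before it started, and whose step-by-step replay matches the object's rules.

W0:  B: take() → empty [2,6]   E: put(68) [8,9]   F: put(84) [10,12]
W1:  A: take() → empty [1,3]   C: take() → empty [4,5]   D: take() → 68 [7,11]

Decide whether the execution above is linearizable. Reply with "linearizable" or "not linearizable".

a witness: A, B, C, E, D, F
1. A take() → empty, leaving queue <>
2. B take() → empty, leaving queue <>
3. C take() → empty, leaving queue <>
4. E put(68), leaving queue <68>
5. D take() → 68, leaving queue <>
6. F put(84), leaving queue <84>

linearizable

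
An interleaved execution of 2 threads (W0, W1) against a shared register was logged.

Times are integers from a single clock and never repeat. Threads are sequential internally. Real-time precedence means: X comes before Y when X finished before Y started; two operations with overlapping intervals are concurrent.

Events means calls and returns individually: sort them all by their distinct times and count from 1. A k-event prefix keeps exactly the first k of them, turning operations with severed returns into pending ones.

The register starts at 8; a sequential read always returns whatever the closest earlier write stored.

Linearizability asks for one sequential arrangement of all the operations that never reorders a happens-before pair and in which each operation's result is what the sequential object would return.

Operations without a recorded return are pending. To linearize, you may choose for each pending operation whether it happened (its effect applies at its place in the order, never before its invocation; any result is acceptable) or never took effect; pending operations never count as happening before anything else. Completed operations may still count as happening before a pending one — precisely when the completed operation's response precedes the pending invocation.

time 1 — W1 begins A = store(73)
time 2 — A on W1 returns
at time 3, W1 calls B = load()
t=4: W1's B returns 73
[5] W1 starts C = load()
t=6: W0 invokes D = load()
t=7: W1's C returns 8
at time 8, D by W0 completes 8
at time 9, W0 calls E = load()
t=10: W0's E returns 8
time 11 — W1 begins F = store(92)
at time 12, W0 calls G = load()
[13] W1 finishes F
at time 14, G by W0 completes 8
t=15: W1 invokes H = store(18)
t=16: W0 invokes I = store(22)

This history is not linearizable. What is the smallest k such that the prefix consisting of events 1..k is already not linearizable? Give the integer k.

one valid order for events 1..6 is A, B:
after step 1 (A store(73)): value 73
after step 2 (B load() → 73): value 73
event 7 — C's response, time 7 — after it, nothing linearizes
no escape via the 1 pending operation (D): every completion choice fails
take A, B, C (pending dropped): step 3 already fails, because C load() → 8 cannot occur there

7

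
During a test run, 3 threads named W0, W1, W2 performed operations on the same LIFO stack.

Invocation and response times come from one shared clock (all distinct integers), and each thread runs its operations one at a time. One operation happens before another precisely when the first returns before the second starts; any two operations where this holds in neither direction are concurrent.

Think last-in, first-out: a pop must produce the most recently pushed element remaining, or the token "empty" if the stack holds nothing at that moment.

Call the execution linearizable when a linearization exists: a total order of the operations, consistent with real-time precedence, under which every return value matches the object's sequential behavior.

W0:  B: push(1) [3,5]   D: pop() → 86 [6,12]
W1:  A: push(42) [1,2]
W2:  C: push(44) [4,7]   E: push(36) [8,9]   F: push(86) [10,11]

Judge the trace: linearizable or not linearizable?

one valid linearization: A, B, C, E, F, D
step 1: A push(42) — stack <42>
step 2: B push(1) — stack <42,1>
step 3: C push(44) — stack <42,1,44>
step 4: E push(36) — stack <42,1,44,36>
step 5: F push(86) — stack <42,1,44,36,86>
step 6: D pop() → 86 — stack <42,1,44,36>

linearizable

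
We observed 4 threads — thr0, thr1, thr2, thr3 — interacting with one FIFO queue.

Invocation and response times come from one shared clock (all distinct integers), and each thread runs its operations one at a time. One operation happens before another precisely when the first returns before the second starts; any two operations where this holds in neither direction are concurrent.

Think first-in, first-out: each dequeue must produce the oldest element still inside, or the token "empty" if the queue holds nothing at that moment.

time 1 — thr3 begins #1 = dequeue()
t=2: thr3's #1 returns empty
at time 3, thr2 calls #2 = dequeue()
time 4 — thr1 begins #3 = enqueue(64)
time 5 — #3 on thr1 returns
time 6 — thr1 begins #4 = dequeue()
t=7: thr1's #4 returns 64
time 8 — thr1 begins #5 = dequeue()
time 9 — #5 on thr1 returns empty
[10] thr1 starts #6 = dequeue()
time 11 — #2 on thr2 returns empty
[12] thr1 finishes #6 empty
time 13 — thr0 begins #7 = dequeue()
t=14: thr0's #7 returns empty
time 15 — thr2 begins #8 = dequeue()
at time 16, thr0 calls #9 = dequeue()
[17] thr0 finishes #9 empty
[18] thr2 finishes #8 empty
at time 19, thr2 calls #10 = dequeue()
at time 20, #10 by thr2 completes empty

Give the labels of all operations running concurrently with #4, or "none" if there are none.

#4 runs from 6 to 7; window-overlapping ops are concurrent
#1 [1,2]: before
#2 [3,11]: concurrent
#3 [4,5]: before
#5 [8,9]: after
#6 [10,12]: after
#7 [13,14]: after
#8 [15,18]: after
#9 [16,17]: after
#10 [19,20]: after

#2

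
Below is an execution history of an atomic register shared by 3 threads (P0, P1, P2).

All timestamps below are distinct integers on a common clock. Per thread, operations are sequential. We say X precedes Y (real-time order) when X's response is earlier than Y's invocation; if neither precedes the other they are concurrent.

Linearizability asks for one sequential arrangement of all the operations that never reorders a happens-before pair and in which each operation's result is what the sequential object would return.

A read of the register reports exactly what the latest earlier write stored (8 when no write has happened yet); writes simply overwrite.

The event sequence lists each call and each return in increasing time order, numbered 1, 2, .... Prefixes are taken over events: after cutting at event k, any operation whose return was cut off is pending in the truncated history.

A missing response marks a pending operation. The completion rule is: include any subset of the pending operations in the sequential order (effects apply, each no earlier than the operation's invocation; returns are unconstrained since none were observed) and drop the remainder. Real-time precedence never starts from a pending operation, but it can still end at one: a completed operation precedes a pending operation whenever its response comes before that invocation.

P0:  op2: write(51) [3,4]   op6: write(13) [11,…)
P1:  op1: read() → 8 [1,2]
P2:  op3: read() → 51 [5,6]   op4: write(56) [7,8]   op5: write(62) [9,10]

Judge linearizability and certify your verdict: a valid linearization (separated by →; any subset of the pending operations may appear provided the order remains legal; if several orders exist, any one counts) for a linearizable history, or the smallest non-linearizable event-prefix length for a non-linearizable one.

step 1: op1 read() → 8 — value 8
step 2: op2 write(51) — value 51
step 3: op3 read() → 51 — value 51
step 4: op4 write(56) — value 56
step 5: op5 write(62) — value 62

linearizable — witness: op1 → op2 → op3 → op4 → op5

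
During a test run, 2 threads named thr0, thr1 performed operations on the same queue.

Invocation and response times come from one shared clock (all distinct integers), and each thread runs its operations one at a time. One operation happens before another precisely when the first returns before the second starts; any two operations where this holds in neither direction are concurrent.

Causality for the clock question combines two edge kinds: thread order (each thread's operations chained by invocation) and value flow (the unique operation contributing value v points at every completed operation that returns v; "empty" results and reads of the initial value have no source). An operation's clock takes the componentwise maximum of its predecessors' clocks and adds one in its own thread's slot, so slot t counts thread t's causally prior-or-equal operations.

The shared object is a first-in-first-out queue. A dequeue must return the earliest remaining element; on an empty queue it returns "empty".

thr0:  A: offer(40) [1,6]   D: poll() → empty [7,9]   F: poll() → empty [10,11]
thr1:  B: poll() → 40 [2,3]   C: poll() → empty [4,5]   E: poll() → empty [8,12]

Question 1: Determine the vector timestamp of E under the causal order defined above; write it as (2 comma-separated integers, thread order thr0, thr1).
A (invocation 1): nothing precedes it; thr0's component alone gives (1, 0)
invoked at 2, B merges VC(A)=(1, 0) and bumps thr1's slot → (1, 1)
invoked at 7, D merges VC(A)=(1, 0) and bumps thr0's slot → (2, 0)
invoked at 4, C merges VC(B)=(1, 1) and bumps thr1's slot → (1, 2)
invoked at 10, F merges VC(D)=(2, 0) and bumps thr0's slot → (3, 0)
invoked at 8, E merges VC(C)=(1, 2) and bumps thr1's slot → (1, 3)
target: VC(E) = (1, 3)

(1, 3)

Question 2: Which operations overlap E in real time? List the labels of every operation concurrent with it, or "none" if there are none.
overlap test against E [8,12]: concurrent iff the interval meets 8..12
A [1,6]: before
B [2,3]: before
C [4,5]: before
D [7,9]: concurrent
F [10,11]: concurrent

D, F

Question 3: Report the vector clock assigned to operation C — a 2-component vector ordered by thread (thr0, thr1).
no predecessors for A (invoked 1): thr0 increments from zero → (1, 0)
B, invoked 2, takes VC(A)=(1, 0) under max, adds 1 for thr1 → (1, 1)
D, invoked 7, takes VC(A)=(1, 0) under max, adds 1 for thr0 → (2, 0)
C, invoked 4, takes VC(B)=(1, 1) under max, adds 1 for thr1 → (1, 2)
F, invoked 10, takes VC(D)=(2, 0) under max, adds 1 for thr0 → (3, 0)
E, invoked 8, takes VC(C)=(1, 2) under max, adds 1 for thr1 → (1, 3)
target: VC(C) = (1, 2)

(1, 2)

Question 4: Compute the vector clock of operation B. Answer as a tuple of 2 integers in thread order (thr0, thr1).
VC(A, invoked at 1): no causal predecessors; +1 on thr0 → (1, 0)
B (invocation 2): componentwise max over VC(A)=(1, 0), +1 at thr1, giving (1, 1)
D (invocation 7): componentwise max over VC(A)=(1, 0), +1 at thr0, giving (2, 0)
C (invocation 4): componentwise max over VC(B)=(1, 1), +1 at thr1, giving (1, 2)
F (invocation 10): componentwise max over VC(D)=(2, 0), +1 at thr0, giving (3, 0)
E (invocation 8): componentwise max over VC(C)=(1, 2), +1 at thr1, giving (1, 3)
target: VC(B) = (1, 1)

(1, 1)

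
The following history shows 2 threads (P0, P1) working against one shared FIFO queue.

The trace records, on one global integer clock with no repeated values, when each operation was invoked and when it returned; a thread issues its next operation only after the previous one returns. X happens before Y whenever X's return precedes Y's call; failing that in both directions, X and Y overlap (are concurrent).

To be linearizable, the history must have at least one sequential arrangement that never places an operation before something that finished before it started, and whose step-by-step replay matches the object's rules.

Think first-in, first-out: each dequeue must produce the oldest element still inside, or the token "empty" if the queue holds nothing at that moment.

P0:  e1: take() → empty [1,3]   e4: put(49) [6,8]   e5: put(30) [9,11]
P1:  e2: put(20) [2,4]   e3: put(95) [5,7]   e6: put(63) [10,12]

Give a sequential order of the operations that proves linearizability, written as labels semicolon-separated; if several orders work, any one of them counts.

1. e1 take() → empty, leaving queue <>
2. e2 put(20), leaving queue <20>
3. e3 put(95), leaving queue <20,95>
4. e4 put(49), leaving queue <20,95,49>
5. e5 put(30), leaving queue <20,95,49,30>
6. e6 put(63), leaving queue <20,95,49,30,63>

e1; e2; e3; e4; e5; e6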